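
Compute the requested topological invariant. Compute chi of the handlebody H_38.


A genus-g handlebody deformation retracts to a wedge of g circles.
chi(vee_g S^1) = 1 - g.
chi(H_38) = 1 - 38 = -37

-37


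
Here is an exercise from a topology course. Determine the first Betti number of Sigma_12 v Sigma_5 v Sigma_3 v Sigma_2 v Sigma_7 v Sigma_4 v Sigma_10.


For a wedge X v Y: reduced H_k(X v Y) = H_k(X) + H_k(Y).
Each Sigma_g contributes b_1 = 2g.
b_1 = 24 + 10 + 6 + 4 + 14 + 8 + 20 = 86

86


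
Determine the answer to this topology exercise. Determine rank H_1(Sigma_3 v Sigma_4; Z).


For a wedge: H_1(A v B) = H_1(A) + H_1(B).
b_1(Sigma_3) = 6, b_1(Sigma_4) = 8.
b_1 = 6 + 8 = 14

14


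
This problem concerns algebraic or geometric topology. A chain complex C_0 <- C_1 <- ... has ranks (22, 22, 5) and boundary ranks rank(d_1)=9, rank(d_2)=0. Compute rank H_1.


rank H_k = rank(ker d_k) - rank(im d_{k+1}).
rank(ker d_1) = rank(C_1) - rank(d_1) = 22 - 9 = 13.
rank(im d_{1+1}) = 0.
rank H_1 = 13 - 0 = 13

13


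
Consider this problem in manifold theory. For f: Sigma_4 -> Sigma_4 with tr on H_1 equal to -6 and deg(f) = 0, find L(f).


L(f) = tr(f_0*) - tr(f_1*) + tr(f_2*).
= 1 - (-6) + (0)
= 7

7


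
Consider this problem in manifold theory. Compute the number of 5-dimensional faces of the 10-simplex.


Delta^10 has 10+1 vertices. A 5-face is a choice of 5+1 vertices.
f_5 = C(10+1, 5+1) = C(11,6) = 462

462


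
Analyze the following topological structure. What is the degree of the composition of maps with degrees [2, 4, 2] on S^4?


Degree is multiplicative: deg(composition) = product of degrees.
= (2) * (4) * (2) = 16

16


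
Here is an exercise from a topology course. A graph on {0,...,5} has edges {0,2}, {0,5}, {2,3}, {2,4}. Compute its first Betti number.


b_1 = E - V + (number of components).
E = 4, V = 6, components = 2.
b_1 = 4 - 6 + 2 = 0

0


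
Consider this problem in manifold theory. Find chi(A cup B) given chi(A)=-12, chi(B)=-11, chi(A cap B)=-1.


chi(A cup B) = chi(A) + chi(B) - chi(A cap B)
= -12 + (-11) - (-1)
= -22

-22


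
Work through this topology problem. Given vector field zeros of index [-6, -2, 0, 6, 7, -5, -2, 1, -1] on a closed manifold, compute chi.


Poincare-Hopf: chi(M) = sum of indices of zeros.
chi = (-6) + (-2) + (0) + (6) + (7) + (-5) + (-2) + (1) + (-1) = -2

-2


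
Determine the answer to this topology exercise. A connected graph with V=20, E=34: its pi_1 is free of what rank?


For a connected graph: rank(pi_1) = b_1 = E - V + 1 = 1 - chi.
chi = V - E = 20 - 34 = -14.
rank = 1 - (-14) = 34 - 20 + 1 = 15

15


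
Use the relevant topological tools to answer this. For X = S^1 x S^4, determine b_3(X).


Each S^d has Poincare polynomial 1 + t^d.
The product S^1 x S^4 has Poincare polynomial prod(1+t^d_i).
Expanding: b_0=1, b_1=1, b_4=1, b_5=1.
b_3 = 0

0


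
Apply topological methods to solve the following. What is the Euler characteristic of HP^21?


HP^21 has one cell in each dimension 0, 4, ..., 4*21 (21+1 cells, all even-dim).
chi = 21 + 1 = 22

22


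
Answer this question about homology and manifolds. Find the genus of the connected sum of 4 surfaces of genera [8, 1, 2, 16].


Genus is additive under connected sum of orientable surfaces.
g = 8 + 1 + 2 + 16 = 27

27


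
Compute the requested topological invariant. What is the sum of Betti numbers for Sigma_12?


For Sigma_12: b_0 = 1, b_1 = 2g = 24, b_2 = 1.
Total = 1 + 24 + 1 = 26

26


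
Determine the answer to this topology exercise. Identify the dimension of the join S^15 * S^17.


Join of spheres: S^m * S^n = S^{m+n+1}.
dim = 15 + 17 + 1 = 33

33


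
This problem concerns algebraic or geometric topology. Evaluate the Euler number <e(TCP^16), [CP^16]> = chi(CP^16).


For any closed oriented manifold, <e(TM),[M]> = chi(M).
chi(CP^16) = 16+1 = 17

17


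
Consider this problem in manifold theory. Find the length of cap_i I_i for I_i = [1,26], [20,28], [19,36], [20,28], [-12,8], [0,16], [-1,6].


Intersection = [max(a_i), min(b_i)] = [20, 6].
Since 20 > 6, the intersection is empty.
Length = 0

0


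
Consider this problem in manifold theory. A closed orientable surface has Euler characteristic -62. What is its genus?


chi = 2 - 2g for closed orientable surfaces.
-62 = 2 - 2g
2g = 2 - (-62) = 64
g = 32

32


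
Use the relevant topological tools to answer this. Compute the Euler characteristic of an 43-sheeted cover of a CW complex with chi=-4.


For a finite covering: chi(E) = (number of sheets) * chi(B).
chi(E) = 43 * (-4) = -172

-172


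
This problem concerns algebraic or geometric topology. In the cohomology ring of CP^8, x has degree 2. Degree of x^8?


|x| = 2 in H^*(CP^n).
|x^8| = 8 * |x| = 8 * 2 = 16

16


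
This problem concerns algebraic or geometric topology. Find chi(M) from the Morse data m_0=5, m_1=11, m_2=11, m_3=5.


Morse theory: chi(M) = sum_k (-1)^k m_k where m_k = #(index-k critical points).
= (5) + (-11) + (11) + (-5) = 0

0


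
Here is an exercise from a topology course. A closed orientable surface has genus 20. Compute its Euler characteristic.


For a closed orientable surface of genus g: chi = 2 - 2g.
Here g = 20.
chi = 2 - 2*20 = 2 - 40 = -38

-38


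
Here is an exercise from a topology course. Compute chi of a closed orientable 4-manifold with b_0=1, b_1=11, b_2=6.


By Poincare duality b_k = b_{4-k}, so full Betti numbers: b_0=1, b_1=11, b_2=6, b_3=11, b_4=1.
chi = sum (-1)^k b_k = -14

-14


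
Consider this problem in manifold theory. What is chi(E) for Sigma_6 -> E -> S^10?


chi(S^10) = 2 (n even), chi(Sigma_6) = 2 - 2*6 = -10.
chi(E) = 2 * (-10) = -20

-20


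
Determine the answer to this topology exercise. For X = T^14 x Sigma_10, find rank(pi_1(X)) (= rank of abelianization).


pi_1(A x B) = pi_1(A) x pi_1(B); rank of abelianization = b_1.
b_1(T^14) = 14, b_1(Sigma_10) = 2*10 = 20.
b_1(product) = 14 + 20 = 34

34


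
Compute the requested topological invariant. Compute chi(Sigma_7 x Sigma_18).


chi(Sigma_7) = 2 - 2*7 = -12
chi(Sigma_18) = 2 - 2*18 = -34
chi(product) = (-12) * (-34) = 408

408


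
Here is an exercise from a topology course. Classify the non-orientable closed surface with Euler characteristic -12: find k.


chi = 2 - k for closed non-orientable surfaces with k crosscaps.
-12 = 2 - k
k = 2 - (-12) = 14

14


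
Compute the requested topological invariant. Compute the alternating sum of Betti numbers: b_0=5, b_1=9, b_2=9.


chi = sum_k (-1)^k b_k.
= (5) + (-9) + (9)
= 5

5


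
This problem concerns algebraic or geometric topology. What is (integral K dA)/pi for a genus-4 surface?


Gauss-Bonnet: integral K dA = 2*pi*chi(M).
chi(Sigma_4) = 2 - 2*4 = -6.
(integral K dA)/pi = 2*chi = 2*(-6) = -12

-12


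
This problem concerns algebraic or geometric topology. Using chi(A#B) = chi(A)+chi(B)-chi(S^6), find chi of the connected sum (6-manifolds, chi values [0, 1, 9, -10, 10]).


For n-manifolds: chi(A#B) = chi(A) + chi(B) - chi(S^6).
chi(S^6) = 1 + (-1)^6 = 2.
chi(#) = (sum chi_i) - (5-1)*chi(S^6) = 10 - 4*2 = 2

2


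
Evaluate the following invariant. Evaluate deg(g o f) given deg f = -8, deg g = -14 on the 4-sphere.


Degree is multiplicative under composition: deg(g o f) = deg(g) * deg(f).
= -14 * -8 = 112

112


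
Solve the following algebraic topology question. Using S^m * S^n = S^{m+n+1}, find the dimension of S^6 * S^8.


Join of spheres: S^m * S^n = S^{m+n+1}.
dim = 6 + 8 + 1 = 15

15


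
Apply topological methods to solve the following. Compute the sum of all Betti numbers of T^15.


b_k(T^15) = C(15,k), so the sum over k is sum_k C(15,k) = 2^15.
Total = 2^15 = 32768

32768


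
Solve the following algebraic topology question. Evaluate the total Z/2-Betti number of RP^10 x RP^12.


dim H^*(RP^n; Z/2) = n+1 (one Z/2 in each degree 0..n).
Total Betti number is multiplicative.
Total = (10+1) * (12+1) = 11 * 13 = 143

143


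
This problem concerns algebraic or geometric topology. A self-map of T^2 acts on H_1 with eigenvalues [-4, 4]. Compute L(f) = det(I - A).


For a torus self-map: L(f) = det(I - A) where A acts on H_1.
L(f) = (1--4) * (1-4) = 5 * -3 = -15

-15


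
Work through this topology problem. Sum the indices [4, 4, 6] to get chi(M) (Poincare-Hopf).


Poincare-Hopf: chi(M) = sum of indices of zeros.
chi = (4) + (4) + (6) = 14

14


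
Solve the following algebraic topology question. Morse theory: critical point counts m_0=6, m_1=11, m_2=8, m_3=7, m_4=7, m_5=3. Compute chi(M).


Morse theory: chi(M) = sum_k (-1)^k m_k where m_k = #(index-k critical points).
= (6) + (-11) + (8) + (-7) + (7) + (-3) = 0

0


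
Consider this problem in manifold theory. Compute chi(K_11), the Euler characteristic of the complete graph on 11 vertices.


K_11: V = 11, E = C(11,2) = 55.
chi = V - E = 11 - 55 = -44

-44


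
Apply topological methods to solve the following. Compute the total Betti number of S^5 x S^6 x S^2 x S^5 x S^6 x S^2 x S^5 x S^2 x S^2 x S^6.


Total Betti number is multiplicative under products.
Each S^d (d>=1) has total Betti number 2.
There are 10 sphere factors.
Total = 2^10 = 1024

1024


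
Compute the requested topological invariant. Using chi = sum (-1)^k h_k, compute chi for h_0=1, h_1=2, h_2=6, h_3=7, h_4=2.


Handles of index k contribute (-1)^k to chi (same as CW cells).
chi = (1) + (-2) + (6) + (-7) + (2) = 0

0


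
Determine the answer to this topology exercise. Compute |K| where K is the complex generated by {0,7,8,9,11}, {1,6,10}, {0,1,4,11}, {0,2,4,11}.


Each maximal simplex on m vertices has 2^m - 1 nonempty faces.
Take the union (dedupe shared faces).
Total distinct faces = 57

57


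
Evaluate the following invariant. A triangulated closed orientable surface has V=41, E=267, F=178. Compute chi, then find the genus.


chi = V - E + F = 41 - 267 + 178 = -48
For orientable closed surface: chi = 2 - 2g, so g = (2 - chi)/2.
g = (2 - (-48)) / 2 = 50 / 2 = 25

25


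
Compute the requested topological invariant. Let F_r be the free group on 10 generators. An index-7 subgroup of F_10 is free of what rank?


Nielsen-Schreier: an index-n subgroup of F_r is free of rank 1 + n(r-1).
Equivalently: chi(cover) = n*chi(base); chi(vee_r S^1) = 1 - 10 = -9.
chi(E) = 7*(-9) = -63; rank = 1 - chi(E) = 1 - (-63) = 64.
rank = 1 + 7*(10-1) = 1 + 63 = 64

64


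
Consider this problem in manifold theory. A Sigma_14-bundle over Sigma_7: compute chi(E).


For a fiber bundle F -> E -> B (with CW structure): chi(E) = chi(B) * chi(F).
chi(Sigma_7) = -12, chi(Sigma_14) = -26.
chi(E) = (-12) * (-26) = 312

312


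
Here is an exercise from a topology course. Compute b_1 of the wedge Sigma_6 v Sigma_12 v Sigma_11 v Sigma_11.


For a wedge X v Y: reduced H_k(X v Y) = H_k(X) + H_k(Y).
Each Sigma_g contributes b_1 = 2g.
b_1 = 12 + 24 + 22 + 22 = 80

80


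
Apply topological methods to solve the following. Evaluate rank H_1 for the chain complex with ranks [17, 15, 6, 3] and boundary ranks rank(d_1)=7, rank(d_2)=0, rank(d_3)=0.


rank H_k = rank(ker d_k) - rank(im d_{k+1}).
rank(ker d_1) = rank(C_1) - rank(d_1) = 15 - 7 = 8.
rank(im d_{1+1}) = 0.
rank H_1 = 8 - 0 = 8

8


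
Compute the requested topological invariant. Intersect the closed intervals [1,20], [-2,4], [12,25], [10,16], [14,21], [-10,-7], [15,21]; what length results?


Intersection = [max(a_i), min(b_i)] = [15, -7].
Since 15 > -7, the intersection is empty.
Length = 0

0


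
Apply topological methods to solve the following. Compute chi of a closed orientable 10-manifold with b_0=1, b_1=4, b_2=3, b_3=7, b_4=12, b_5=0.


By Poincare duality b_k = b_{10-k}, so full Betti numbers: b_0=1, b_1=4, b_2=3, b_3=7, b_4=12, b_5=0, b_6=12, b_7=7, b_8=3, b_9=4, b_10=1.
chi = sum (-1)^k b_k = 10

10


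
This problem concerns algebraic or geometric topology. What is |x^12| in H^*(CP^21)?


|x| = 2 in H^*(CP^n).
|x^12| = 12 * |x| = 12 * 2 = 24

24


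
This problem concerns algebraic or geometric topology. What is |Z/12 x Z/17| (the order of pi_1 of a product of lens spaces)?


pi_1(X x Y) = pi_1(X) x pi_1(Y).
pi_1(L(12,1)) = Z/12, pi_1(L(17,1)) = Z/17.
|Z/12 x Z/17| = 12 * 17 = 204

204


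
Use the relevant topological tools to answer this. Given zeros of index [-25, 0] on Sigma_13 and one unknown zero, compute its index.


Poincare-Hopf: sum of indices = chi(M).
chi(Sigma_13) = 2 - 2*13 = -24.
Sum of known indices = -25.
x = chi - (sum known) = -24 - (-25) = 1

1


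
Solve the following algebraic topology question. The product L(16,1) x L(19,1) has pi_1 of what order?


pi_1(X x Y) = pi_1(X) x pi_1(Y).
pi_1(L(16,1)) = Z/16, pi_1(L(19,1)) = Z/19.
|Z/16 x Z/19| = 16 * 19 = 304

304


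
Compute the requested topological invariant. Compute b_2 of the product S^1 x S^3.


Each S^d has Poincare polynomial 1 + t^d.
The product S^1 x S^3 has Poincare polynomial prod(1+t^d_i).
Expanding: b_0=1, b_1=1, b_3=1, b_4=1.
b_2 = 0

0


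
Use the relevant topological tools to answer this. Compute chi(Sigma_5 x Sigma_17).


chi(Sigma_5) = 2 - 2*5 = -8
chi(Sigma_17) = 2 - 2*17 = -32
chi(product) = (-8) * (-32) = 256

256


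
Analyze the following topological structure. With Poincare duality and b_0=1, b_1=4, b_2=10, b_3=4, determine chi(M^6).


By Poincare duality b_k = b_{6-k}, so full Betti numbers: b_0=1, b_1=4, b_2=10, b_3=4, b_4=10, b_5=4, b_6=1.
chi = sum (-1)^k b_k = 10

10


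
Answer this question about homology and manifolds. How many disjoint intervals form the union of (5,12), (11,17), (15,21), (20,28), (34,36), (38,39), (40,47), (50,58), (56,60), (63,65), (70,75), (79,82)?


Sort and merge overlapping open intervals.
Merged: (5,28), (34,36), (38,39), (40,47), (50,60), (63,65), (70,75), (79,82).
Number of components = 8

8


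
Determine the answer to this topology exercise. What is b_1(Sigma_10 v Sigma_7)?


For a wedge: H_1(A v B) = H_1(A) + H_1(B).
b_1(Sigma_10) = 20, b_1(Sigma_7) = 14.
b_1 = 20 + 14 = 34

34


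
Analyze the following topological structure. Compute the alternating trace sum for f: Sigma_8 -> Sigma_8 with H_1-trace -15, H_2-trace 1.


L(f) = tr(f_0*) - tr(f_1*) + tr(f_2*).
= 1 - (-15) + (1)
= 17

17


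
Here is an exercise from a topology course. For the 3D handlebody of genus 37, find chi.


A genus-g handlebody deformation retracts to a wedge of g circles.
chi(vee_g S^1) = 1 - g.
chi(H_37) = 1 - 37 = -36

-36


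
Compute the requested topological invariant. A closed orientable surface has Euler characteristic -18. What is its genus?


chi = 2 - 2g for closed orientable surfaces.
-18 = 2 - 2g
2g = 2 - (-18) = 20
g = 10

10


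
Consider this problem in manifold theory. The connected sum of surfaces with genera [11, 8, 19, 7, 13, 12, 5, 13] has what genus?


Genus is additive under connected sum of orientable surfaces.
g = 11 + 8 + 19 + 7 + 13 + 12 + 5 + 13 = 88

88


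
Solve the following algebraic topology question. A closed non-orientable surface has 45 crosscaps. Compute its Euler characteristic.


For a non-orientable closed surface with k crosscaps: chi = 2 - k.
Here k = 45.
chi = 2 - 45 = -43

-43


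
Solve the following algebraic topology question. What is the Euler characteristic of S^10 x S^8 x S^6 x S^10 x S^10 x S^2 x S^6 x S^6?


chi is multiplicative: chi(X x Y) = chi(X) chi(Y).
Each even-dim sphere has chi = 2. There are 8 factors.
chi = 2^8 = 256

256


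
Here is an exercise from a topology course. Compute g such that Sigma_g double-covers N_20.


chi(N_20) = 2 - 20 = -18.
Double cover: chi(Sigma_g) = 2 * chi(N_20) = 2*(-18) = -36.
2 - 2g = -36, so g = (2 - (-36))/2 = 38/2 = 19

19


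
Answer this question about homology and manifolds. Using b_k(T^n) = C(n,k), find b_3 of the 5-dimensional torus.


By the Kunneth formula, b_k(T^n) = C(n,k).
b_3(T^5) = C(5,3).
C(5,3) = 5!/(3!*2!) = 10

10


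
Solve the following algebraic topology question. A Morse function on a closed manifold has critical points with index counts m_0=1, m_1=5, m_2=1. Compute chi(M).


Morse theory: chi(M) = sum_k (-1)^k m_k where m_k = #(index-k critical points).
= (1) + (-5) + (1) = -3

-3


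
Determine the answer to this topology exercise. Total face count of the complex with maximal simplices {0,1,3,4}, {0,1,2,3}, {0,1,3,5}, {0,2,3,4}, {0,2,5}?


Each maximal simplex on m vertices has 2^m - 1 nonempty faces.
Take the union (dedupe shared faces).
Total distinct faces = 37

37


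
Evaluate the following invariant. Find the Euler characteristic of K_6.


K_6: V = 6, E = C(6,2) = 15.
chi = V - E = 6 - 15 = -9

-9


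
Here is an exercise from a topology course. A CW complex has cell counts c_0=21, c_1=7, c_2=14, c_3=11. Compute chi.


chi = sum_k (-1)^k c_k.
= (-1)^0*21 + (-1)^1*7 + (-1)^2*14 + (-1)^3*11
= (21) + (-7) + (14) + (-11)
= 17

17


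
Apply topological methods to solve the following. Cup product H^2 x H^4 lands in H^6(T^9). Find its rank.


Cup product: H^p x H^q -> H^{p+q}; here p+q = 2+4 = 6.
rank H^k(T^n) = C(n,k).
C(9,6) = 84

84


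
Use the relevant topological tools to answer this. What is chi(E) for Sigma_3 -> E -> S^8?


chi(S^8) = 2 (n even), chi(Sigma_3) = 2 - 2*3 = -4.
chi(E) = 2 * (-4) = -8

-8


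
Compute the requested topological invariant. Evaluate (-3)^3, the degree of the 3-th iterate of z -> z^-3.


deg(f) = -3. Degree is multiplicative: deg(f^3) = (deg f)^3.
deg(f^3) = (-3)^3 = -27

-27


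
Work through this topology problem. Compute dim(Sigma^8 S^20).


Each suspension raises dimension by 1: Sigma S^n = S^{n+1}.
Sigma^8 S^20 = S^{20+8} = S^28

28


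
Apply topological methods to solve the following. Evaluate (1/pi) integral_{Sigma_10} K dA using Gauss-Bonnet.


Gauss-Bonnet: integral K dA = 2*pi*chi(M).
chi(Sigma_10) = 2 - 2*10 = -18.
(integral K dA)/pi = 2*chi = 2*(-18) = -36

-36


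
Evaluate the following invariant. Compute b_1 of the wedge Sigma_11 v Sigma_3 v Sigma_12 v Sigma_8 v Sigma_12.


For a wedge X v Y: reduced H_k(X v Y) = H_k(X) + H_k(Y).
Each Sigma_g contributes b_1 = 2g.
b_1 = 22 + 6 + 24 + 16 + 24 = 92

92


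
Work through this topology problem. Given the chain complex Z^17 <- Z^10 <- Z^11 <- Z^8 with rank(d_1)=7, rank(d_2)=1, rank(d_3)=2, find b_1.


rank H_k = rank(ker d_k) - rank(im d_{k+1}).
rank(ker d_1) = rank(C_1) - rank(d_1) = 10 - 7 = 3.
rank(im d_{1+1}) = 1.
rank H_1 = 3 - 1 = 2

2


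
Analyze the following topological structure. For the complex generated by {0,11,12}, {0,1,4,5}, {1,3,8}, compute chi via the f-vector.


Enumerate all faces; f-vector: f_0=8, f_1=12, f_2=6, f_3=1.
chi = sum (-1)^k f_k = 1

1


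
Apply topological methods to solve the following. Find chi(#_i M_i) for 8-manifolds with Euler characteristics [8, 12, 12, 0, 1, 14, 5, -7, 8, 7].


For n-manifolds: chi(A#B) = chi(A) + chi(B) - chi(S^8).
chi(S^8) = 1 + (-1)^8 = 2.
chi(#) = (sum chi_i) - (10-1)*chi(S^8) = 60 - 9*2 = 42

42


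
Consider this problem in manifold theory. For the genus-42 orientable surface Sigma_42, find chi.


For a closed orientable surface of genus g: chi = 2 - 2g.
Here g = 42.
chi = 2 - 2*42 = 2 - 84 = -82

-82


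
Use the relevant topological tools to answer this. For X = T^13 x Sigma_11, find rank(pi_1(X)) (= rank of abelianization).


pi_1(A x B) = pi_1(A) x pi_1(B); rank of abelianization = b_1.
b_1(T^13) = 13, b_1(Sigma_11) = 2*11 = 22.
b_1(product) = 13 + 22 = 35

35


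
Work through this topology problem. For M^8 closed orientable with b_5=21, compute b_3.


Poincare duality for closed orientable n-manifolds: b_k = b_{n-k}.
Here n = 8, so b_3 = b_5 = 21

21


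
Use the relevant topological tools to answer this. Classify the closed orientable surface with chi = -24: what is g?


chi = 2 - 2g for closed orientable surfaces.
-24 = 2 - 2g
2g = 2 - (-24) = 26
g = 13

13


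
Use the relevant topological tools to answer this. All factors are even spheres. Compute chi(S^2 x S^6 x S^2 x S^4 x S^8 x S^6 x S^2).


chi is multiplicative: chi(X x Y) = chi(X) chi(Y).
Each even-dim sphere has chi = 2. There are 7 factors.
chi = 2^7 = 128

128


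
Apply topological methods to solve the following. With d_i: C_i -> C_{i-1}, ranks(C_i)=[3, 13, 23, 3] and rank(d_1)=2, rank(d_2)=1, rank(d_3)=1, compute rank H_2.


rank H_k = rank(ker d_k) - rank(im d_{k+1}).
rank(ker d_2) = rank(C_2) - rank(d_2) = 23 - 1 = 22.
rank(im d_{2+1}) = 1.
rank H_2 = 22 - 1 = 21

21


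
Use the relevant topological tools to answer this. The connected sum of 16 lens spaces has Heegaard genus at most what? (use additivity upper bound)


Heegaard genus satisfies g(A#B) <= g(A) + g(B).
Each lens space has g = 1.
Upper bound: 16 * 1 = 16

16


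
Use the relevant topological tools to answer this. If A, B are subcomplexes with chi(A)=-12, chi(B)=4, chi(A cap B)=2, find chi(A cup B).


chi(A cup B) = chi(A) + chi(B) - chi(A cap B)
= -12 + (4) - (2)
= -10

-10


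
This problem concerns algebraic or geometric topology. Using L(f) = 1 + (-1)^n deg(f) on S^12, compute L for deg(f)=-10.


On S^12: L(f) = tr(f_0*) + (-1)^12 tr(f_12*) = 1 + (-1)^12 * deg(f).
L(f) = 1 + (-1)^12 * -10 = 1 + -10 = -9

-9


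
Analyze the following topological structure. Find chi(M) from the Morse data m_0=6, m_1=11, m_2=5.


Morse theory: chi(M) = sum_k (-1)^k m_k where m_k = #(index-k critical points).
= (6) + (-11) + (5) = 0

0


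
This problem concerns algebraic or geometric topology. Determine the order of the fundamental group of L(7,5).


pi_1(L(p,q)) = Z/pZ for any q coprime to p.
|pi_1(L(7,5))| = 7

7


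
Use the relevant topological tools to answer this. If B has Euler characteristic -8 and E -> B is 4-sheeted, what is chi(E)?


For a finite covering: chi(E) = (number of sheets) * chi(B).
chi(E) = 4 * (-8) = -32

-32


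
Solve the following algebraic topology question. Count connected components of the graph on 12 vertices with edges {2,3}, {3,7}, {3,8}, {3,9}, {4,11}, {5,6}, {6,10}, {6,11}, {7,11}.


Run DFS/union-find over 12 vertices.
V = 12, E = 9.
Number of components = 3

3


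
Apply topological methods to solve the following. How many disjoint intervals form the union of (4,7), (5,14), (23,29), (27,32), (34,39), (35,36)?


Sort and merge overlapping open intervals.
Merged: (4,14), (23,32), (34,39).
Number of components = 3

3


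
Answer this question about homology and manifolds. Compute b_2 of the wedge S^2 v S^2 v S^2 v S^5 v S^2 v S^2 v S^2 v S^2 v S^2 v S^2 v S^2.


For a wedge of spheres, H_k (k>0) is free on one generator per sphere of dimension k.
Spheres of dimension 2: count = 10.
b_2 = 10

10


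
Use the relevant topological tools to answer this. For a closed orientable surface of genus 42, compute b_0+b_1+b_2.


For Sigma_42: b_0 = 1, b_1 = 2g = 84, b_2 = 1.
Total = 1 + 84 + 1 = 86

86


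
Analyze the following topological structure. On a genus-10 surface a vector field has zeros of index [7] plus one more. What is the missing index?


Poincare-Hopf: sum of indices = chi(M).
chi(Sigma_10) = 2 - 2*10 = -18.
Sum of known indices = 7.
x = chi - (sum known) = -18 - (7) = -25

-25


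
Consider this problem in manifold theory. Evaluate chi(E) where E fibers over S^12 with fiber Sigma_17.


chi(S^12) = 2 (n even), chi(Sigma_17) = 2 - 2*17 = -32.
chi(E) = 2 * (-32) = -64

-64


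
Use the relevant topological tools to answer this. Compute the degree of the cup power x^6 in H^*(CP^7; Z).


|x| = 2 in H^*(CP^n).
|x^6| = 6 * |x| = 6 * 2 = 12

12


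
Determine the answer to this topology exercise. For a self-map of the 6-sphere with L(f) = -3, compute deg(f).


L(f) = 1 + (-1)^6 deg(f) on S^6.
-3 = 1 + (-1)^6 * deg(f)
(-1)^6 * deg(f) = -4
deg(f) = -4

-4


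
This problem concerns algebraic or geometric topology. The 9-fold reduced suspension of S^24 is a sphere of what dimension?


Each suspension raises dimension by 1: Sigma S^n = S^{n+1}.
Sigma^9 S^24 = S^{24+9} = S^33

33


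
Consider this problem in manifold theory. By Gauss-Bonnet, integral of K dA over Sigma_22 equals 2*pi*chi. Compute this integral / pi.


Gauss-Bonnet: integral K dA = 2*pi*chi(M).
chi(Sigma_22) = 2 - 2*22 = -42.
(integral K dA)/pi = 2*chi = 2*(-42) = -84

-84


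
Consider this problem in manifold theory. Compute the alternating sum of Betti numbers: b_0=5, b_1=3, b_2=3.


chi = sum_k (-1)^k b_k.
= (5) + (-3) + (3)
= 5

5


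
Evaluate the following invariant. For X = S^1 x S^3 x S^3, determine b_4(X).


Each S^d has Poincare polynomial 1 + t^d.
The product S^1 x S^3 x S^3 has Poincare polynomial prod(1+t^d_i).
Expanding: b_0=1, b_1=1, b_3=2, b_4=2, b_6=1, b_7=1.
b_4 = 2

2


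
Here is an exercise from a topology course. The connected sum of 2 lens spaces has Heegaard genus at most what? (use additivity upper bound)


Heegaard genus satisfies g(A#B) <= g(A) + g(B).
Each lens space has g = 1.
Upper bound: 2 * 1 = 2

2


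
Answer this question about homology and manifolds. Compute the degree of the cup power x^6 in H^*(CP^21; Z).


|x| = 2 in H^*(CP^n).
|x^6| = 6 * |x| = 6 * 2 = 12

12


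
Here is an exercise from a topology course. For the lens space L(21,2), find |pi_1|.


pi_1(L(p,q)) = Z/pZ for any q coprime to p.
|pi_1(L(21,2))| = 21

21


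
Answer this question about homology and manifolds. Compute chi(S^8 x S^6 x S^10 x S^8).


chi is multiplicative: chi(X x Y) = chi(X) chi(Y).
Each even-dim sphere has chi = 2. There are 4 factors.
chi = 2^4 = 16

16


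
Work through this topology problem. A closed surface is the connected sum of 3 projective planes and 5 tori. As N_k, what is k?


Since a >= 1, the sum is non-orientable; each T^2 can be replaced by RP^2 # RP^2 (since T^2#RP^2 = 3RP^2).
Total crosscaps k = 3 + 2*5 = 13.
Check via chi: chi = 3*1 + 5*0 - (3+5-1)*2 = -11 = 2 - k = -11. Consistent.

13


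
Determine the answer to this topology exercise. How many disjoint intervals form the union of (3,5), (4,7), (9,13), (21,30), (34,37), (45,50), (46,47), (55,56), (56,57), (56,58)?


Sort and merge overlapping open intervals.
Merged: (3,7), (9,13), (21,30), (34,37), (45,50), (55,56), (56,58).
Number of components = 7

7


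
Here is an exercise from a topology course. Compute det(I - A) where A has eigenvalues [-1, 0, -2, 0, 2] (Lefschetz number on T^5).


For a torus self-map: L(f) = det(I - A) where A acts on H_1.
L(f) = (1--1) * (1-0) * (1--2) * (1-0) * (1-2) = 2 * 1 * 3 * 1 * -1 = -6

-6


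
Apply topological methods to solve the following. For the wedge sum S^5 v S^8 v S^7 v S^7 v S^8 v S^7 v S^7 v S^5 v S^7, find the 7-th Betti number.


For a wedge of spheres, H_k (k>0) is free on one generator per sphere of dimension k.
Spheres of dimension 7: count = 5.
b_7 = 5

5


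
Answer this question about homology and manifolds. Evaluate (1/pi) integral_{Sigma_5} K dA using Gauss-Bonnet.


Gauss-Bonnet: integral K dA = 2*pi*chi(M).
chi(Sigma_5) = 2 - 2*5 = -8.
(integral K dA)/pi = 2*chi = 2*(-8) = -16

-16


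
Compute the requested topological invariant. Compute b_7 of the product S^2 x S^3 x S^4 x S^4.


Each S^d has Poincare polynomial 1 + t^d.
The product S^2 x S^3 x S^4 x S^4 has Poincare polynomial prod(1+t^d_i).
Expanding: b_0=1, b_2=1, b_3=1, b_4=2, b_5=1, b_6=2, b_7=2, b_8=1, b_9=2, b_10=1, b_11=1, b_13=1.
b_7 = 2

2


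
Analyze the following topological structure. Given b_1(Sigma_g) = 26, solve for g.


For a closed orientable surface: b_1 = 2g.
26 = 2g
g = 26 / 2 = 13

13


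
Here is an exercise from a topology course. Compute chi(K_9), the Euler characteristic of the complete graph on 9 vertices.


K_9: V = 9, E = C(9,2) = 36.
chi = V - E = 9 - 36 = -27

-27


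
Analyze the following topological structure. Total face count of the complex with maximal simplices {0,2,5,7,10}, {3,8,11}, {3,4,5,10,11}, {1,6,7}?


Each maximal simplex on m vertices has 2^m - 1 nonempty faces.
Take the union (dedupe shared faces).
Total distinct faces = 69

69


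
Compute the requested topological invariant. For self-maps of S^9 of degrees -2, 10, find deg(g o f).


Degree is multiplicative under composition: deg(g o f) = deg(g) * deg(f).
= 10 * -2 = -20

-20


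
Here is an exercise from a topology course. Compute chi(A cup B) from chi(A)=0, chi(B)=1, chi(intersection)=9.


chi(A cup B) = chi(A) + chi(B) - chi(A cap B)
= 0 + (1) - (9)
= -8

-8


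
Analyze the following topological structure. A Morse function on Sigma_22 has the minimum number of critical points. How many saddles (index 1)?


A perfect Morse function has m_k = b_k.
For Sigma_22: b_0=1, b_1=2g=44, b_2=1.
Saddles m_1 = 2g = 44

44


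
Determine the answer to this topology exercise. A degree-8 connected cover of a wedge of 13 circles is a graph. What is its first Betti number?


Nielsen-Schreier: an index-n subgroup of F_r is free of rank 1 + n(r-1).
Equivalently: chi(cover) = n*chi(base); chi(vee_r S^1) = 1 - 13 = -12.
chi(E) = 8*(-12) = -96; rank = 1 - chi(E) = 1 - (-96) = 97.
rank = 1 + 8*(13-1) = 1 + 96 = 97

97


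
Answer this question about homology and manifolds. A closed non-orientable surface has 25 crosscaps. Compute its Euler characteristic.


For a non-orientable closed surface with k crosscaps: chi = 2 - k.
Here k = 25.
chi = 2 - 25 = -23

-23


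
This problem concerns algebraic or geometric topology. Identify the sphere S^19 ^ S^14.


S^m ^ S^n = S^{m+n}.
k = 19 + 14 = 33

33


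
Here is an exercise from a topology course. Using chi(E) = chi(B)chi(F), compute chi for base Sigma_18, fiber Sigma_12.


For a fiber bundle F -> E -> B (with CW structure): chi(E) = chi(B) * chi(F).
chi(Sigma_18) = -34, chi(Sigma_12) = -22.
chi(E) = (-34) * (-22) = 748

748


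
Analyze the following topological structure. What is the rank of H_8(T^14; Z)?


By the Kunneth formula, b_k(T^n) = C(n,k).
b_8(T^14) = C(14,8).
C(14,8) = 14!/(8!*6!) = 3003

3003


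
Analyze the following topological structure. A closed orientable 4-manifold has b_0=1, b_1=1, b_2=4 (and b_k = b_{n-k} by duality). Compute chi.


By Poincare duality b_k = b_{4-k}, so full Betti numbers: b_0=1, b_1=1, b_2=4, b_3=1, b_4=1.
chi = sum (-1)^k b_k = 4

4


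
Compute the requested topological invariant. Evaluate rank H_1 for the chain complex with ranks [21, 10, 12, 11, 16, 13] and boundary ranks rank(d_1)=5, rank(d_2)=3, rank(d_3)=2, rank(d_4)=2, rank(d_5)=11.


rank H_k = rank(ker d_k) - rank(im d_{k+1}).
rank(ker d_1) = rank(C_1) - rank(d_1) = 10 - 5 = 5.
rank(im d_{1+1}) = 3.
rank H_1 = 5 - 3 = 2

2


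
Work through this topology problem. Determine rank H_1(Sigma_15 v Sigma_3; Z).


For a wedge: H_1(A v B) = H_1(A) + H_1(B).
b_1(Sigma_15) = 30, b_1(Sigma_3) = 6.
b_1 = 30 + 6 = 36

36


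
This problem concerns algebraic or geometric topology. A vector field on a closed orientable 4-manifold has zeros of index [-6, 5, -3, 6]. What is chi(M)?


Poincare-Hopf: chi(M) = sum of indices of zeros.
chi = (-6) + (5) + (-3) + (6) = 2

2


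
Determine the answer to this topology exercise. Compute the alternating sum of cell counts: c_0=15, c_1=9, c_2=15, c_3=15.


chi = sum_k (-1)^k c_k.
= (-1)^0*15 + (-1)^1*9 + (-1)^2*15 + (-1)^3*15
= (15) + (-9) + (15) + (-15)
= 6

6


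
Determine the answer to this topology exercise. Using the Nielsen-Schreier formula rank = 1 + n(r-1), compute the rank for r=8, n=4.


Nielsen-Schreier: an index-n subgroup of F_r is free of rank 1 + n(r-1).
Equivalently: chi(cover) = n*chi(base); chi(vee_r S^1) = 1 - 8 = -7.
chi(E) = 4*(-7) = -28; rank = 1 - chi(E) = 1 - (-28) = 29.
rank = 1 + 4*(8-1) = 1 + 28 = 29

29


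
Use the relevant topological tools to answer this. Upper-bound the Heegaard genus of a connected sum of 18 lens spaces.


Heegaard genus satisfies g(A#B) <= g(A) + g(B).
Each lens space has g = 1.
Upper bound: 18 * 1 = 18

18


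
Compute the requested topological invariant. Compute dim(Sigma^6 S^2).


Each suspension raises dimension by 1: Sigma S^n = S^{n+1}.
Sigma^6 S^2 = S^{2+6} = S^8

8


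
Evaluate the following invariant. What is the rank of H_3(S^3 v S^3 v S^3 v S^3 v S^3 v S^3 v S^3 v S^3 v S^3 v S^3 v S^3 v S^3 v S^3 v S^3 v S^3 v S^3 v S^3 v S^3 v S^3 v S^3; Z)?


For a wedge of spheres, H_k (k>0) is free on one generator per sphere of dimension k.
Spheres of dimension 3: count = 20.
b_3 = 20

20


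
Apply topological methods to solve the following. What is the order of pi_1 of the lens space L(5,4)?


pi_1(L(p,q)) = Z/pZ for any q coprime to p.
|pi_1(L(5,4))| = 5

5


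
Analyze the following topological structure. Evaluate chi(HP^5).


HP^5 has one cell in each dimension 0, 4, ..., 4*5 (5+1 cells, all even-dim).
chi = 5 + 1 = 6

6


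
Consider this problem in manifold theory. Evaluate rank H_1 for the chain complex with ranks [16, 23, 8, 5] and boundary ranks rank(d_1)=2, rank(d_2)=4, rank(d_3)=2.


rank H_k = rank(ker d_k) - rank(im d_{k+1}).
rank(ker d_1) = rank(C_1) - rank(d_1) = 23 - 2 = 21.
rank(im d_{1+1}) = 4.
rank H_1 = 21 - 4 = 17

17


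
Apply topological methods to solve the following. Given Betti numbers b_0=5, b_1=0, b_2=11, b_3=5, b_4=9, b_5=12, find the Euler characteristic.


chi = sum_k (-1)^k b_k.
= (5) + (0) + (11) + (-5) + (9) + (-12)
= 8

8


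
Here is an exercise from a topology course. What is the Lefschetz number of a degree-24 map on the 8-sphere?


On S^8: L(f) = tr(f_0*) + (-1)^8 tr(f_8*) = 1 + (-1)^8 * deg(f).
L(f) = 1 + (-1)^8 * 24 = 1 + 24 = 25

25


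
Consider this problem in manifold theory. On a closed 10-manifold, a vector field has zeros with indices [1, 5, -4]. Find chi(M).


Poincare-Hopf: chi(M) = sum of indices of zeros.
chi = (1) + (5) + (-4) = 2

2


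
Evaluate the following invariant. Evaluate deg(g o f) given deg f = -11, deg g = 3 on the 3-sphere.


Degree is multiplicative under composition: deg(g o f) = deg(g) * deg(f).
= 3 * -11 = -33

-33


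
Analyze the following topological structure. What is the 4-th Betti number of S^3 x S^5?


Each S^d has Poincare polynomial 1 + t^d.
The product S^3 x S^5 has Poincare polynomial prod(1+t^d_i).
Expanding: b_0=1, b_3=1, b_5=1, b_8=1.
b_4 = 0

0


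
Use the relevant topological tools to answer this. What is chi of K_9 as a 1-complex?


K_9: V = 9, E = C(9,2) = 36.
chi = V - E = 9 - 36 = -27

-27


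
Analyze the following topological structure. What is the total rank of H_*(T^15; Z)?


b_k(T^15) = C(15,k), so the sum over k is sum_k C(15,k) = 2^15.
Total = 2^15 = 32768

32768


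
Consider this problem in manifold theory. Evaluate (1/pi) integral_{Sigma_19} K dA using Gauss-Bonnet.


Gauss-Bonnet: integral K dA = 2*pi*chi(M).
chi(Sigma_19) = 2 - 2*19 = -36.
(integral K dA)/pi = 2*chi = 2*(-36) = -72

-72


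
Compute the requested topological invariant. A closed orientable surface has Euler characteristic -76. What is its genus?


chi = 2 - 2g for closed orientable surfaces.
-76 = 2 - 2g
2g = 2 - (-76) = 78
g = 39

39


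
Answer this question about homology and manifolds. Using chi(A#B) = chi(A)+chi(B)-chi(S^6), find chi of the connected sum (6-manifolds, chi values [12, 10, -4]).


For n-manifolds: chi(A#B) = chi(A) + chi(B) - chi(S^6).
chi(S^6) = 1 + (-1)^6 = 2.
chi(#) = (sum chi_i) - (3-1)*chi(S^6) = 18 - 2*2 = 14

14


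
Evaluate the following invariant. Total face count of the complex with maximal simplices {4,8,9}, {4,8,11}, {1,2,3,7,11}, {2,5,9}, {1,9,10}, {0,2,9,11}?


Each maximal simplex on m vertices has 2^m - 1 nonempty faces.
Take the union (dedupe shared faces).
Total distinct faces = 61

61


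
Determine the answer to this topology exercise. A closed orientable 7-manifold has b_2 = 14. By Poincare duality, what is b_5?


Poincare duality for closed orientable n-manifolds: b_k = b_{n-k}.
Here n = 7, so b_5 = b_2 = 14

14


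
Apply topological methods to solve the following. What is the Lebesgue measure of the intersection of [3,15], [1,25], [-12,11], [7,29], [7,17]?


Intersection = [max(a_i), min(b_i)] = [7, 11].
Length = 11 - 7 = 4

4


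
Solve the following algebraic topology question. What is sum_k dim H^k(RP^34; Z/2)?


H^k(RP^34; Z/2) = Z/2 for each 0 <= k <= 34.
Total dimension = 34 + 1 = 35

35


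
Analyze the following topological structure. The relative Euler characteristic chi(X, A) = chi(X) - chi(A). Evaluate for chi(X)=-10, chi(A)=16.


Relative Euler characteristic: chi(X, A) = chi(X) - chi(A).
= -10 - (16) = -26

-26


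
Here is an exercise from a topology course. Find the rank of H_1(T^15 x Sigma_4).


pi_1(A x B) = pi_1(A) x pi_1(B); rank of abelianization = b_1.
b_1(T^15) = 15, b_1(Sigma_4) = 2*4 = 8.
b_1(product) = 15 + 8 = 23

23


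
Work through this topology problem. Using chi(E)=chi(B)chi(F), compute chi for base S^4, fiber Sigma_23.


chi(S^4) = 2 (n even), chi(Sigma_23) = 2 - 2*23 = -44.
chi(E) = 2 * (-44) = -88

-88


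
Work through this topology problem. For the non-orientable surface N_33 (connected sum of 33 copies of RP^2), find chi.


For a non-orientable closed surface with k crosscaps: chi = 2 - k.
Here k = 33.
chi = 2 - 33 = -31

-31


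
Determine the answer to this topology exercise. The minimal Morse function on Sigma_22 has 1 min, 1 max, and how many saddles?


A perfect Morse function has m_k = b_k.
For Sigma_22: b_0=1, b_1=2g=44, b_2=1.
Saddles m_1 = 2g = 44

44


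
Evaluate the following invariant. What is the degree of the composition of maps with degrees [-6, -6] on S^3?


Degree is multiplicative: deg(composition) = product of degrees.
= (-6) * (-6) = 36

36


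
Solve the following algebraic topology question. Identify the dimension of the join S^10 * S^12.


Join of spheres: S^m * S^n = S^{m+n+1}.
dim = 10 + 12 + 1 = 23

23


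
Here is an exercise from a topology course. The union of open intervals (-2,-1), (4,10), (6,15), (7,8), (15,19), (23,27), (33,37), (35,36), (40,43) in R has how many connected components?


Sort and merge overlapping open intervals.
Merged: (-2,-1), (4,15), (15,19), (23,27), (33,37), (40,43).
Number of components = 6

6


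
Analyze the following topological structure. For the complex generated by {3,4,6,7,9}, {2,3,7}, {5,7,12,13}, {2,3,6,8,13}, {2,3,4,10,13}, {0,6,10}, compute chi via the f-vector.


Enumerate all faces; f-vector: f_0=12, f_1=35, f_2=35, f_3=16, f_4=3.
chi = sum (-1)^k f_k = -1

-1


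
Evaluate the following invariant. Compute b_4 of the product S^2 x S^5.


Each S^d has Poincare polynomial 1 + t^d.
The product S^2 x S^5 has Poincare polynomial prod(1+t^d_i).
Expanding: b_0=1, b_2=1, b_5=1, b_7=1.
b_4 = 0

0


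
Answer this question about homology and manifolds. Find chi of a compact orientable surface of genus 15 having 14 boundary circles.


For a compact orientable surface with genus g and b boundary components: chi = 2 - 2g - b.
chi = 2 - 2*15 - 14 = 2 - 30 - 14 = -42

-42


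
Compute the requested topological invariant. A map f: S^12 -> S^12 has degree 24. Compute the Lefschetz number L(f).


On S^12: L(f) = tr(f_0*) + (-1)^12 tr(f_12*) = 1 + (-1)^12 * deg(f).
L(f) = 1 + (-1)^12 * 24 = 1 + 24 = 25

25


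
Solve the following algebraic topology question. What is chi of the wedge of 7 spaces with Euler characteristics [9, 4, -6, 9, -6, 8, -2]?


chi(A v B) = chi(A) + chi(B) - 1 (one point identified).
For 7 spaces: chi = (sum chi_i) - (7 - 1).
sum = 16; chi = 16 - 6 = 10

10


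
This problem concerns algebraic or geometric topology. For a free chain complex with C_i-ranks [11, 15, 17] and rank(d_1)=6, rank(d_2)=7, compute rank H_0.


rank H_k = rank(ker d_k) - rank(im d_{k+1}).
rank(ker d_0) = rank(C_0) - rank(d_0) = 11 - 0 = 11.
rank(im d_{0+1}) = 6.
rank H_0 = 11 - 6 = 5

5
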